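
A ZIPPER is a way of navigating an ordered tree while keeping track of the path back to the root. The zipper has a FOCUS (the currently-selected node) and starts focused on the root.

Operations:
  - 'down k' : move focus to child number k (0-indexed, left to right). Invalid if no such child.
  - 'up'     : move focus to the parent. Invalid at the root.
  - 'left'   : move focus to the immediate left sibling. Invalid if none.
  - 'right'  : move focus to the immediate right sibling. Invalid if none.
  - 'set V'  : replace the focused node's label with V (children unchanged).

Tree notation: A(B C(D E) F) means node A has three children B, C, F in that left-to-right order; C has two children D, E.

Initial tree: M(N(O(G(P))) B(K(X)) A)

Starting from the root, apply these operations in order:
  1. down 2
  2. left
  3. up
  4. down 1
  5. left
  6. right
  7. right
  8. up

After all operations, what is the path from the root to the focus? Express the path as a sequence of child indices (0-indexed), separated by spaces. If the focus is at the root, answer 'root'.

Answer: root

Derivation:
Step 1 (down 2): focus=A path=2 depth=1 children=[] left=['N', 'B'] right=[] parent=M
Step 2 (left): focus=B path=1 depth=1 children=['K'] left=['N'] right=['A'] parent=M
Step 3 (up): focus=M path=root depth=0 children=['N', 'B', 'A'] (at root)
Step 4 (down 1): focus=B path=1 depth=1 children=['K'] left=['N'] right=['A'] parent=M
Step 5 (left): focus=N path=0 depth=1 children=['O'] left=[] right=['B', 'A'] parent=M
Step 6 (right): focus=B path=1 depth=1 children=['K'] left=['N'] right=['A'] parent=M
Step 7 (right): focus=A path=2 depth=1 children=[] left=['N', 'B'] right=[] parent=M
Step 8 (up): focus=M path=root depth=0 children=['N', 'B', 'A'] (at root)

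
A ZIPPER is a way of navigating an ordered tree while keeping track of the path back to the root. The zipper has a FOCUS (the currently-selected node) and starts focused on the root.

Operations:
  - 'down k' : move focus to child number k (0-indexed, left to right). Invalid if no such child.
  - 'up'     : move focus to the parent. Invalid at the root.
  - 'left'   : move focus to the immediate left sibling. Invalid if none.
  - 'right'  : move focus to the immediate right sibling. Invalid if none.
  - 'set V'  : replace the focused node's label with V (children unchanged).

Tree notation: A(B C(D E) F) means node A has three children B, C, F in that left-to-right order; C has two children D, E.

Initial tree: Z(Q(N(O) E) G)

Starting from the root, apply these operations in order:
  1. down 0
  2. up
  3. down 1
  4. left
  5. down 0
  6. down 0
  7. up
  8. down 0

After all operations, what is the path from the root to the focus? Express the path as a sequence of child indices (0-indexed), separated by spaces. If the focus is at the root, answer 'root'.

Step 1 (down 0): focus=Q path=0 depth=1 children=['N', 'E'] left=[] right=['G'] parent=Z
Step 2 (up): focus=Z path=root depth=0 children=['Q', 'G'] (at root)
Step 3 (down 1): focus=G path=1 depth=1 children=[] left=['Q'] right=[] parent=Z
Step 4 (left): focus=Q path=0 depth=1 children=['N', 'E'] left=[] right=['G'] parent=Z
Step 5 (down 0): focus=N path=0/0 depth=2 children=['O'] left=[] right=['E'] parent=Q
Step 6 (down 0): focus=O path=0/0/0 depth=3 children=[] left=[] right=[] parent=N
Step 7 (up): focus=N path=0/0 depth=2 children=['O'] left=[] right=['E'] parent=Q
Step 8 (down 0): focus=O path=0/0/0 depth=3 children=[] left=[] right=[] parent=N

Answer: 0 0 0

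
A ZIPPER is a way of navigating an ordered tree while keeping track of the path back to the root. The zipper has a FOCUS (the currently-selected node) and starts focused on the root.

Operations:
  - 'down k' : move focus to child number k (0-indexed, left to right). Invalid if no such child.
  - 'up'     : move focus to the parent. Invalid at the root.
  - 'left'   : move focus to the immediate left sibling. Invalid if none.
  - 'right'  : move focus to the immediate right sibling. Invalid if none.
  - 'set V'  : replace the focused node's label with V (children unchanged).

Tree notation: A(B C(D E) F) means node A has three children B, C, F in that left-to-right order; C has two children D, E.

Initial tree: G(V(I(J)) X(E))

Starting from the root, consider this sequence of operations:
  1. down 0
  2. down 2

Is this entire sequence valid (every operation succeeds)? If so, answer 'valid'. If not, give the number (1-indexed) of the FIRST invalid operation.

Answer: 2

Derivation:
Step 1 (down 0): focus=V path=0 depth=1 children=['I'] left=[] right=['X'] parent=G
Step 2 (down 2): INVALID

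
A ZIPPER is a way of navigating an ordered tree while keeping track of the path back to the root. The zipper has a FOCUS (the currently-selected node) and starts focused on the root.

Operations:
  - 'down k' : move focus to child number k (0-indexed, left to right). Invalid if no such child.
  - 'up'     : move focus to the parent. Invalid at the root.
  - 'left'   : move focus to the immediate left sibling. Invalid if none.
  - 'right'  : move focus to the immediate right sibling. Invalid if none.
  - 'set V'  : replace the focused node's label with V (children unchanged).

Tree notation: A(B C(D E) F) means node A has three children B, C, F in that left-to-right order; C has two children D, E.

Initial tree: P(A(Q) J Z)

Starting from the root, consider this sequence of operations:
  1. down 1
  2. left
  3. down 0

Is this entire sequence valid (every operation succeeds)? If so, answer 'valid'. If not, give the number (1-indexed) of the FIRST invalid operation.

Answer: valid

Derivation:
Step 1 (down 1): focus=J path=1 depth=1 children=[] left=['A'] right=['Z'] parent=P
Step 2 (left): focus=A path=0 depth=1 children=['Q'] left=[] right=['J', 'Z'] parent=P
Step 3 (down 0): focus=Q path=0/0 depth=2 children=[] left=[] right=[] parent=A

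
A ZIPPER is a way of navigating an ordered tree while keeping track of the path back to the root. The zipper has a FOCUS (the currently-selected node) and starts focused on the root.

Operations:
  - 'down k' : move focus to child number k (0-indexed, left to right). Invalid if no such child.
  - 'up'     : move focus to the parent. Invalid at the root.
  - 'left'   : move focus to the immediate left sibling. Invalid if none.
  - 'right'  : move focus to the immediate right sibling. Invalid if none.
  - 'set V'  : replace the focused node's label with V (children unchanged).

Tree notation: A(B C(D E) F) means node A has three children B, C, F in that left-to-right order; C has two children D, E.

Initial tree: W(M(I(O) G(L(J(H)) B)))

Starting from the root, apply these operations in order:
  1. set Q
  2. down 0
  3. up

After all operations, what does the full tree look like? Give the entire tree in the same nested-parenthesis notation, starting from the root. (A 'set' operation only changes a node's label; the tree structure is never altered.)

Step 1 (set Q): focus=Q path=root depth=0 children=['M'] (at root)
Step 2 (down 0): focus=M path=0 depth=1 children=['I', 'G'] left=[] right=[] parent=Q
Step 3 (up): focus=Q path=root depth=0 children=['M'] (at root)

Answer: Q(M(I(O) G(L(J(H)) B)))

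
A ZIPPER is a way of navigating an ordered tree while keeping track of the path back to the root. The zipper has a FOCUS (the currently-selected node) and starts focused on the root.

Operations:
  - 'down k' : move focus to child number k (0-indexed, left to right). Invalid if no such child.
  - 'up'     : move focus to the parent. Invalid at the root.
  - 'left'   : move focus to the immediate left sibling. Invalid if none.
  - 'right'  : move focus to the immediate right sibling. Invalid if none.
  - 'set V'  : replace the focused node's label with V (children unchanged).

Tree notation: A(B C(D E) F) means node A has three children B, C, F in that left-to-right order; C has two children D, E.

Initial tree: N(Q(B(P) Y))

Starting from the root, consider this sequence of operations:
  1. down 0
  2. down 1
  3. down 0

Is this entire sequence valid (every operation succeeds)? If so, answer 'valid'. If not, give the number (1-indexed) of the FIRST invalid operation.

Step 1 (down 0): focus=Q path=0 depth=1 children=['B', 'Y'] left=[] right=[] parent=N
Step 2 (down 1): focus=Y path=0/1 depth=2 children=[] left=['B'] right=[] parent=Q
Step 3 (down 0): INVALID

Answer: 3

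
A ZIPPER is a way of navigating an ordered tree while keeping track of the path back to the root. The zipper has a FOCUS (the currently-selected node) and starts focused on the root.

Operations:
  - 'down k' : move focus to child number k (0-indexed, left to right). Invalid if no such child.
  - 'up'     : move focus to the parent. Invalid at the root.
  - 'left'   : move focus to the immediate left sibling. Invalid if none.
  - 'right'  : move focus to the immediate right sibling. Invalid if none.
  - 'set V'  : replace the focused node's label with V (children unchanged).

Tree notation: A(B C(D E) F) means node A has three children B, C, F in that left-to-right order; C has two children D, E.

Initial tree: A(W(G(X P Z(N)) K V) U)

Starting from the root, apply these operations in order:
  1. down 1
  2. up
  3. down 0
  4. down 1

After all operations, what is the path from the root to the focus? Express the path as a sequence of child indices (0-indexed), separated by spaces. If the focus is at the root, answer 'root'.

Step 1 (down 1): focus=U path=1 depth=1 children=[] left=['W'] right=[] parent=A
Step 2 (up): focus=A path=root depth=0 children=['W', 'U'] (at root)
Step 3 (down 0): focus=W path=0 depth=1 children=['G', 'K', 'V'] left=[] right=['U'] parent=A
Step 4 (down 1): focus=K path=0/1 depth=2 children=[] left=['G'] right=['V'] parent=W

Answer: 0 1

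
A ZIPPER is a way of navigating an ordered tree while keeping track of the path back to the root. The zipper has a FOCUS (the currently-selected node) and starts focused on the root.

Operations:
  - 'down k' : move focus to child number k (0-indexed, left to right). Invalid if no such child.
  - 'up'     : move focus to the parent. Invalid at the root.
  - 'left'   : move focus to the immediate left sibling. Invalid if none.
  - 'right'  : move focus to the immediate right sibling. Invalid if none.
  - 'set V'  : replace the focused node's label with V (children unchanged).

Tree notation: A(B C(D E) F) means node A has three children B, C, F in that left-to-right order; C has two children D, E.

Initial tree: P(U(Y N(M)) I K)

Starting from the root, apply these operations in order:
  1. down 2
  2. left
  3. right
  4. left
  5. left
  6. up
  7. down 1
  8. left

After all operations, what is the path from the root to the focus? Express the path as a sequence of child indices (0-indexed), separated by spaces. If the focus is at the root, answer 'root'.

Answer: 0

Derivation:
Step 1 (down 2): focus=K path=2 depth=1 children=[] left=['U', 'I'] right=[] parent=P
Step 2 (left): focus=I path=1 depth=1 children=[] left=['U'] right=['K'] parent=P
Step 3 (right): focus=K path=2 depth=1 children=[] left=['U', 'I'] right=[] parent=P
Step 4 (left): focus=I path=1 depth=1 children=[] left=['U'] right=['K'] parent=P
Step 5 (left): focus=U path=0 depth=1 children=['Y', 'N'] left=[] right=['I', 'K'] parent=P
Step 6 (up): focus=P path=root depth=0 children=['U', 'I', 'K'] (at root)
Step 7 (down 1): focus=I path=1 depth=1 children=[] left=['U'] right=['K'] parent=P
Step 8 (left): focus=U path=0 depth=1 children=['Y', 'N'] left=[] right=['I', 'K'] parent=P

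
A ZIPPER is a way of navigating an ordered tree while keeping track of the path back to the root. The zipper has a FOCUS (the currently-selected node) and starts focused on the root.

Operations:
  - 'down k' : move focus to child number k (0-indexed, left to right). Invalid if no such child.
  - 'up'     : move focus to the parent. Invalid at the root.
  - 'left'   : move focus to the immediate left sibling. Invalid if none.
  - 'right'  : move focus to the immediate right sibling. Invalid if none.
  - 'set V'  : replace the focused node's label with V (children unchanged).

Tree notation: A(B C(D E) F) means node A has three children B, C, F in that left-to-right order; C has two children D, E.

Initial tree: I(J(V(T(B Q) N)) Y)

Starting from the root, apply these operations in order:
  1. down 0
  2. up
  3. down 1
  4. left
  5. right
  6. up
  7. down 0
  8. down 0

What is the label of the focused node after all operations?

Step 1 (down 0): focus=J path=0 depth=1 children=['V'] left=[] right=['Y'] parent=I
Step 2 (up): focus=I path=root depth=0 children=['J', 'Y'] (at root)
Step 3 (down 1): focus=Y path=1 depth=1 children=[] left=['J'] right=[] parent=I
Step 4 (left): focus=J path=0 depth=1 children=['V'] left=[] right=['Y'] parent=I
Step 5 (right): focus=Y path=1 depth=1 children=[] left=['J'] right=[] parent=I
Step 6 (up): focus=I path=root depth=0 children=['J', 'Y'] (at root)
Step 7 (down 0): focus=J path=0 depth=1 children=['V'] left=[] right=['Y'] parent=I
Step 8 (down 0): focus=V path=0/0 depth=2 children=['T', 'N'] left=[] right=[] parent=J

Answer: V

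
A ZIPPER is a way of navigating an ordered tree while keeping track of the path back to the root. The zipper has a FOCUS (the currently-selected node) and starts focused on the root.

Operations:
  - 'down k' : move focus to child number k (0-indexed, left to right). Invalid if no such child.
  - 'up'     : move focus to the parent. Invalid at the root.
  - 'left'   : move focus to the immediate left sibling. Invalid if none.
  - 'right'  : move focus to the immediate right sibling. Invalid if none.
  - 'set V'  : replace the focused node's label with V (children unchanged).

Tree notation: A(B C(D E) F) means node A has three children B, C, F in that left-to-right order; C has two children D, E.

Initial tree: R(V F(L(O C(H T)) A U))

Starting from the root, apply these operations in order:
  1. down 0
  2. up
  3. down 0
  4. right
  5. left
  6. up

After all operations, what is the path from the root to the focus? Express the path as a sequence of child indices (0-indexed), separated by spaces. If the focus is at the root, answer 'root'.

Step 1 (down 0): focus=V path=0 depth=1 children=[] left=[] right=['F'] parent=R
Step 2 (up): focus=R path=root depth=0 children=['V', 'F'] (at root)
Step 3 (down 0): focus=V path=0 depth=1 children=[] left=[] right=['F'] parent=R
Step 4 (right): focus=F path=1 depth=1 children=['L', 'A', 'U'] left=['V'] right=[] parent=R
Step 5 (left): focus=V path=0 depth=1 children=[] left=[] right=['F'] parent=R
Step 6 (up): focus=R path=root depth=0 children=['V', 'F'] (at root)

Answer: root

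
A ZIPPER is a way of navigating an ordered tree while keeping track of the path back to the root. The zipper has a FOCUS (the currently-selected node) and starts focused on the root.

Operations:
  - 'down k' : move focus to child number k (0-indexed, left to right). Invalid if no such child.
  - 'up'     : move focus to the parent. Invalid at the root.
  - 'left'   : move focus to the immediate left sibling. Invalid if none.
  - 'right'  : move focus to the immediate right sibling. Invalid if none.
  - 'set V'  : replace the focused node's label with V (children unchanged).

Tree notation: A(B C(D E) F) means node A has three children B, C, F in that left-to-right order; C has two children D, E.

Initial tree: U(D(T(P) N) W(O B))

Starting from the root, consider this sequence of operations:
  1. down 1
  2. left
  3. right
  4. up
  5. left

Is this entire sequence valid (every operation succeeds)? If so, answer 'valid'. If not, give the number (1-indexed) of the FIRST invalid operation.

Step 1 (down 1): focus=W path=1 depth=1 children=['O', 'B'] left=['D'] right=[] parent=U
Step 2 (left): focus=D path=0 depth=1 children=['T', 'N'] left=[] right=['W'] parent=U
Step 3 (right): focus=W path=1 depth=1 children=['O', 'B'] left=['D'] right=[] parent=U
Step 4 (up): focus=U path=root depth=0 children=['D', 'W'] (at root)
Step 5 (left): INVALID

Answer: 5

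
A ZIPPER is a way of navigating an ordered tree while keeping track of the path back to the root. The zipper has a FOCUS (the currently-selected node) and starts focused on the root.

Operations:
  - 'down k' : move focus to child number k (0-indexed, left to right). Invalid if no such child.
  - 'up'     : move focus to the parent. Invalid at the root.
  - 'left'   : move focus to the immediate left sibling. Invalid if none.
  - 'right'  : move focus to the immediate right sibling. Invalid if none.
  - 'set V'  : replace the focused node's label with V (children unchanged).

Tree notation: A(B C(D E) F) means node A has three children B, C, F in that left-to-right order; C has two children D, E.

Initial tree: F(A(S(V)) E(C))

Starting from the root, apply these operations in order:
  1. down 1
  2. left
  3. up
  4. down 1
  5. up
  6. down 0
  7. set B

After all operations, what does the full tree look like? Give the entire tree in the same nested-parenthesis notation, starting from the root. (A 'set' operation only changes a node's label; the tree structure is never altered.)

Step 1 (down 1): focus=E path=1 depth=1 children=['C'] left=['A'] right=[] parent=F
Step 2 (left): focus=A path=0 depth=1 children=['S'] left=[] right=['E'] parent=F
Step 3 (up): focus=F path=root depth=0 children=['A', 'E'] (at root)
Step 4 (down 1): focus=E path=1 depth=1 children=['C'] left=['A'] right=[] parent=F
Step 5 (up): focus=F path=root depth=0 children=['A', 'E'] (at root)
Step 6 (down 0): focus=A path=0 depth=1 children=['S'] left=[] right=['E'] parent=F
Step 7 (set B): focus=B path=0 depth=1 children=['S'] left=[] right=['E'] parent=F

Answer: F(B(S(V)) E(C))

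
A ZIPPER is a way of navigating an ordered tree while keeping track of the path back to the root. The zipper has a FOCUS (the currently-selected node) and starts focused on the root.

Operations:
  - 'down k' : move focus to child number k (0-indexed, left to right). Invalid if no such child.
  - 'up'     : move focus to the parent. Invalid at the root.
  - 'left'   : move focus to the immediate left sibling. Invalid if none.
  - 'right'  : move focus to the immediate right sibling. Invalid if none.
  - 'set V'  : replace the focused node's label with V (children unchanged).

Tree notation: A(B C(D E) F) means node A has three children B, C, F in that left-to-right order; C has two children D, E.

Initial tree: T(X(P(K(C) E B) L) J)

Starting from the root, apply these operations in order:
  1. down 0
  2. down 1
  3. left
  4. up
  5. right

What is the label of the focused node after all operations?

Answer: J

Derivation:
Step 1 (down 0): focus=X path=0 depth=1 children=['P', 'L'] left=[] right=['J'] parent=T
Step 2 (down 1): focus=L path=0/1 depth=2 children=[] left=['P'] right=[] parent=X
Step 3 (left): focus=P path=0/0 depth=2 children=['K', 'E', 'B'] left=[] right=['L'] parent=X
Step 4 (up): focus=X path=0 depth=1 children=['P', 'L'] left=[] right=['J'] parent=T
Step 5 (right): focus=J path=1 depth=1 children=[] left=['X'] right=[] parent=T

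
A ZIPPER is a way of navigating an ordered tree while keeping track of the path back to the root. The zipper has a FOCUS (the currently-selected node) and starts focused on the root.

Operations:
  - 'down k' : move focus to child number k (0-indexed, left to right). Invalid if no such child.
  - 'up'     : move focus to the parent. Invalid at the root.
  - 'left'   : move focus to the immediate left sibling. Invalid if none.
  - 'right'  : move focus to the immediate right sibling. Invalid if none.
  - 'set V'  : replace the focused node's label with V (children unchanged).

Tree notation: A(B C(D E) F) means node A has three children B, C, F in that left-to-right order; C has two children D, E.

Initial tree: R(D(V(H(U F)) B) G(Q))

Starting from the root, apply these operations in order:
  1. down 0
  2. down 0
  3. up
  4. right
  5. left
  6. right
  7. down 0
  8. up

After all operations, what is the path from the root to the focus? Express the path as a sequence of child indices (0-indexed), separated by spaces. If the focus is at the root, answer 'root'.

Answer: 1

Derivation:
Step 1 (down 0): focus=D path=0 depth=1 children=['V', 'B'] left=[] right=['G'] parent=R
Step 2 (down 0): focus=V path=0/0 depth=2 children=['H'] left=[] right=['B'] parent=D
Step 3 (up): focus=D path=0 depth=1 children=['V', 'B'] left=[] right=['G'] parent=R
Step 4 (right): focus=G path=1 depth=1 children=['Q'] left=['D'] right=[] parent=R
Step 5 (left): focus=D path=0 depth=1 children=['V', 'B'] left=[] right=['G'] parent=R
Step 6 (right): focus=G path=1 depth=1 children=['Q'] left=['D'] right=[] parent=R
Step 7 (down 0): focus=Q path=1/0 depth=2 children=[] left=[] right=[] parent=G
Step 8 (up): focus=G path=1 depth=1 children=['Q'] left=['D'] right=[] parent=R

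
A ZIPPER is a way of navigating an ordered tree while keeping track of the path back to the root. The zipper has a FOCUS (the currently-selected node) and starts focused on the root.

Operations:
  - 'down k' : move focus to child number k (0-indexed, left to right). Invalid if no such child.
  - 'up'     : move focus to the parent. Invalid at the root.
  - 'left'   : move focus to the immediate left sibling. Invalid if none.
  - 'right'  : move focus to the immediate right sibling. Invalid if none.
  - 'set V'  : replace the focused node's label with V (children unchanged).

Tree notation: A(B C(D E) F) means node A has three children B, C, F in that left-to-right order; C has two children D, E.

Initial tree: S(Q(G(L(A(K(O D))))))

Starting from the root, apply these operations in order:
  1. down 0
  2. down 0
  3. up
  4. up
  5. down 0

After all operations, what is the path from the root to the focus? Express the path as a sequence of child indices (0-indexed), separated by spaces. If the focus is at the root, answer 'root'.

Step 1 (down 0): focus=Q path=0 depth=1 children=['G'] left=[] right=[] parent=S
Step 2 (down 0): focus=G path=0/0 depth=2 children=['L'] left=[] right=[] parent=Q
Step 3 (up): focus=Q path=0 depth=1 children=['G'] left=[] right=[] parent=S
Step 4 (up): focus=S path=root depth=0 children=['Q'] (at root)
Step 5 (down 0): focus=Q path=0 depth=1 children=['G'] left=[] right=[] parent=S

Answer: 0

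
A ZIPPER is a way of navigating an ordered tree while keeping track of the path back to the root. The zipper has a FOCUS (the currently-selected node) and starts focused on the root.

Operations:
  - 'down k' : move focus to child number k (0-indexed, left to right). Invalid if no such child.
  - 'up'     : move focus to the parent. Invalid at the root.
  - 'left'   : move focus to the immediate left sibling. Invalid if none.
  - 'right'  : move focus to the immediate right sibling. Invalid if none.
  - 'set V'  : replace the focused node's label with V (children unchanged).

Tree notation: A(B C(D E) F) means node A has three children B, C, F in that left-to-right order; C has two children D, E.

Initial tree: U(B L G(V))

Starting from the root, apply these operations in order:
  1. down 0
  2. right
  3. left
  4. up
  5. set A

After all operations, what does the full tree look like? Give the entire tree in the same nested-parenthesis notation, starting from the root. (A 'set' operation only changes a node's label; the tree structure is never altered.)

Step 1 (down 0): focus=B path=0 depth=1 children=[] left=[] right=['L', 'G'] parent=U
Step 2 (right): focus=L path=1 depth=1 children=[] left=['B'] right=['G'] parent=U
Step 3 (left): focus=B path=0 depth=1 children=[] left=[] right=['L', 'G'] parent=U
Step 4 (up): focus=U path=root depth=0 children=['B', 'L', 'G'] (at root)
Step 5 (set A): focus=A path=root depth=0 children=['B', 'L', 'G'] (at root)

Answer: A(B L G(V))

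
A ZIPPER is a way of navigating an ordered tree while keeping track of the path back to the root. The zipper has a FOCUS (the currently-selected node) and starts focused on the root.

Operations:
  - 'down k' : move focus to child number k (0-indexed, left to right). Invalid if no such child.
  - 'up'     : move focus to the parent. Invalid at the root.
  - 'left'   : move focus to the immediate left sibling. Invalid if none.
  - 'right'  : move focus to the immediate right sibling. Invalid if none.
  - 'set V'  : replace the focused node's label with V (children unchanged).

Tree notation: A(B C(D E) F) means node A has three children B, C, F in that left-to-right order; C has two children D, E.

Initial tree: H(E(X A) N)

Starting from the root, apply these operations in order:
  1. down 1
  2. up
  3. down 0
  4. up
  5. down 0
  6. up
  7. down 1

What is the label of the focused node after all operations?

Answer: N

Derivation:
Step 1 (down 1): focus=N path=1 depth=1 children=[] left=['E'] right=[] parent=H
Step 2 (up): focus=H path=root depth=0 children=['E', 'N'] (at root)
Step 3 (down 0): focus=E path=0 depth=1 children=['X', 'A'] left=[] right=['N'] parent=H
Step 4 (up): focus=H path=root depth=0 children=['E', 'N'] (at root)
Step 5 (down 0): focus=E path=0 depth=1 children=['X', 'A'] left=[] right=['N'] parent=H
Step 6 (up): focus=H path=root depth=0 children=['E', 'N'] (at root)
Step 7 (down 1): focus=N path=1 depth=1 children=[] left=['E'] right=[] parent=H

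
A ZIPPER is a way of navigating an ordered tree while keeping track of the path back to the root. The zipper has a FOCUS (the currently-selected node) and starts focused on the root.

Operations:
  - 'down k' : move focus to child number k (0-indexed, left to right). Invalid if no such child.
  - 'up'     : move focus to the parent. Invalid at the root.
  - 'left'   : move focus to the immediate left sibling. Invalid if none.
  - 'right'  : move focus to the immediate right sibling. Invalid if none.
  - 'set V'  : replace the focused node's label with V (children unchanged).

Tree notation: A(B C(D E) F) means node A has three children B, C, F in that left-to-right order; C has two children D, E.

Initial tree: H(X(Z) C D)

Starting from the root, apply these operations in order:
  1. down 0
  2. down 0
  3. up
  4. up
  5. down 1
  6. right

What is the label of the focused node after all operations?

Step 1 (down 0): focus=X path=0 depth=1 children=['Z'] left=[] right=['C', 'D'] parent=H
Step 2 (down 0): focus=Z path=0/0 depth=2 children=[] left=[] right=[] parent=X
Step 3 (up): focus=X path=0 depth=1 children=['Z'] left=[] right=['C', 'D'] parent=H
Step 4 (up): focus=H path=root depth=0 children=['X', 'C', 'D'] (at root)
Step 5 (down 1): focus=C path=1 depth=1 children=[] left=['X'] right=['D'] parent=H
Step 6 (right): focus=D path=2 depth=1 children=[] left=['X', 'C'] right=[] parent=H

Answer: D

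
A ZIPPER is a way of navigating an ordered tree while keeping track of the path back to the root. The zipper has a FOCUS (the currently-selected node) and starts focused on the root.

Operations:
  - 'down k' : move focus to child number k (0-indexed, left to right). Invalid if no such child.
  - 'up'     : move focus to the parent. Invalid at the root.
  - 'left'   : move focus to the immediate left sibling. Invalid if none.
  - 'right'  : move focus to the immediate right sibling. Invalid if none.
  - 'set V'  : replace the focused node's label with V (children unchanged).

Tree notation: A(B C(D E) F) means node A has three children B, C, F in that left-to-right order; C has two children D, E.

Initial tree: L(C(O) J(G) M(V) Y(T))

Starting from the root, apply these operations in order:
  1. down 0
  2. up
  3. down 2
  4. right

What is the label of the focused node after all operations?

Step 1 (down 0): focus=C path=0 depth=1 children=['O'] left=[] right=['J', 'M', 'Y'] parent=L
Step 2 (up): focus=L path=root depth=0 children=['C', 'J', 'M', 'Y'] (at root)
Step 3 (down 2): focus=M path=2 depth=1 children=['V'] left=['C', 'J'] right=['Y'] parent=L
Step 4 (right): focus=Y path=3 depth=1 children=['T'] left=['C', 'J', 'M'] right=[] parent=L

Answer: Y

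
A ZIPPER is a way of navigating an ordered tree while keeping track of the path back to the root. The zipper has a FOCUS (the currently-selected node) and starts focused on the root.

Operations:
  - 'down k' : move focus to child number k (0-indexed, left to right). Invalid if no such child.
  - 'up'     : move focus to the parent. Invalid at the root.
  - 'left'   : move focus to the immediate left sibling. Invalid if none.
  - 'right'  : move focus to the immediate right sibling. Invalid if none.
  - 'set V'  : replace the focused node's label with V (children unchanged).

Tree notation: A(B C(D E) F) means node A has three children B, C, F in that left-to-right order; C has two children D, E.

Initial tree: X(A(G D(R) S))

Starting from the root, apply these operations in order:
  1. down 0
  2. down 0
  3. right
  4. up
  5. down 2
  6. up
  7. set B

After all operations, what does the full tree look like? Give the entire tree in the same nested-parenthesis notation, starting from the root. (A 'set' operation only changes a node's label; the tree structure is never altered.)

Answer: X(B(G D(R) S))

Derivation:
Step 1 (down 0): focus=A path=0 depth=1 children=['G', 'D', 'S'] left=[] right=[] parent=X
Step 2 (down 0): focus=G path=0/0 depth=2 children=[] left=[] right=['D', 'S'] parent=A
Step 3 (right): focus=D path=0/1 depth=2 children=['R'] left=['G'] right=['S'] parent=A
Step 4 (up): focus=A path=0 depth=1 children=['G', 'D', 'S'] left=[] right=[] parent=X
Step 5 (down 2): focus=S path=0/2 depth=2 children=[] left=['G', 'D'] right=[] parent=A
Step 6 (up): focus=A path=0 depth=1 children=['G', 'D', 'S'] left=[] right=[] parent=X
Step 7 (set B): focus=B path=0 depth=1 children=['G', 'D', 'S'] left=[] right=[] parent=X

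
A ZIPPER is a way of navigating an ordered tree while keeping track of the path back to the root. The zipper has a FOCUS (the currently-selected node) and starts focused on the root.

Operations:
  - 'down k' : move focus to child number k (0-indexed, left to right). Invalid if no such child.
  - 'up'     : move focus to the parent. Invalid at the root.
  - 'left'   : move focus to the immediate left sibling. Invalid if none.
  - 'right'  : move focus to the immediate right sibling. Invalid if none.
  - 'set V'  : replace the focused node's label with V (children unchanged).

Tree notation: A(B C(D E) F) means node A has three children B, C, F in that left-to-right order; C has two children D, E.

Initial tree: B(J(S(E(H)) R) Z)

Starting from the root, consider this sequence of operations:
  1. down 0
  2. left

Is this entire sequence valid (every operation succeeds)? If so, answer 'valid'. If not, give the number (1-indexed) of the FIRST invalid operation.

Step 1 (down 0): focus=J path=0 depth=1 children=['S', 'R'] left=[] right=['Z'] parent=B
Step 2 (left): INVALID

Answer: 2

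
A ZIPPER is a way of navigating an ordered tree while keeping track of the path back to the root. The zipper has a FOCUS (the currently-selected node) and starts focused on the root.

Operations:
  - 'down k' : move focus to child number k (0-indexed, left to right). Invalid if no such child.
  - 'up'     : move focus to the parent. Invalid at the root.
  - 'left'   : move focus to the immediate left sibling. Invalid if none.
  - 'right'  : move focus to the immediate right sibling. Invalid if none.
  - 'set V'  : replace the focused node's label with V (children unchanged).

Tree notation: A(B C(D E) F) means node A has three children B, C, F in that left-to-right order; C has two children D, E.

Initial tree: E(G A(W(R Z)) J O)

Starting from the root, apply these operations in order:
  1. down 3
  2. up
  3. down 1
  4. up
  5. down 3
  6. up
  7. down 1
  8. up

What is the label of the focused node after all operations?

Step 1 (down 3): focus=O path=3 depth=1 children=[] left=['G', 'A', 'J'] right=[] parent=E
Step 2 (up): focus=E path=root depth=0 children=['G', 'A', 'J', 'O'] (at root)
Step 3 (down 1): focus=A path=1 depth=1 children=['W'] left=['G'] right=['J', 'O'] parent=E
Step 4 (up): focus=E path=root depth=0 children=['G', 'A', 'J', 'O'] (at root)
Step 5 (down 3): focus=O path=3 depth=1 children=[] left=['G', 'A', 'J'] right=[] parent=E
Step 6 (up): focus=E path=root depth=0 children=['G', 'A', 'J', 'O'] (at root)
Step 7 (down 1): focus=A path=1 depth=1 children=['W'] left=['G'] right=['J', 'O'] parent=E
Step 8 (up): focus=E path=root depth=0 children=['G', 'A', 'J', 'O'] (at root)

Answer: E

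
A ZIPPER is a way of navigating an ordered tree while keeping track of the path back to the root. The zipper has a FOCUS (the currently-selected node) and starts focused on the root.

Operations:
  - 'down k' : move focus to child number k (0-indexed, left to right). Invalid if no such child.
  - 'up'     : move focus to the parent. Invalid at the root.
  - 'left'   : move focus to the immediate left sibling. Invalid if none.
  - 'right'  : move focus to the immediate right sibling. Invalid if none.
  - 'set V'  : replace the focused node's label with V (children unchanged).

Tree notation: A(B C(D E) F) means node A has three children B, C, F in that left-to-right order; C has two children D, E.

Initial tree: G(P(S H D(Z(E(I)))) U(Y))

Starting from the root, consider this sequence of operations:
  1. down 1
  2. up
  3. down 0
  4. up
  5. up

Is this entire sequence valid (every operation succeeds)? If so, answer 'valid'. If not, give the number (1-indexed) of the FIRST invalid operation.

Step 1 (down 1): focus=U path=1 depth=1 children=['Y'] left=['P'] right=[] parent=G
Step 2 (up): focus=G path=root depth=0 children=['P', 'U'] (at root)
Step 3 (down 0): focus=P path=0 depth=1 children=['S', 'H', 'D'] left=[] right=['U'] parent=G
Step 4 (up): focus=G path=root depth=0 children=['P', 'U'] (at root)
Step 5 (up): INVALID

Answer: 5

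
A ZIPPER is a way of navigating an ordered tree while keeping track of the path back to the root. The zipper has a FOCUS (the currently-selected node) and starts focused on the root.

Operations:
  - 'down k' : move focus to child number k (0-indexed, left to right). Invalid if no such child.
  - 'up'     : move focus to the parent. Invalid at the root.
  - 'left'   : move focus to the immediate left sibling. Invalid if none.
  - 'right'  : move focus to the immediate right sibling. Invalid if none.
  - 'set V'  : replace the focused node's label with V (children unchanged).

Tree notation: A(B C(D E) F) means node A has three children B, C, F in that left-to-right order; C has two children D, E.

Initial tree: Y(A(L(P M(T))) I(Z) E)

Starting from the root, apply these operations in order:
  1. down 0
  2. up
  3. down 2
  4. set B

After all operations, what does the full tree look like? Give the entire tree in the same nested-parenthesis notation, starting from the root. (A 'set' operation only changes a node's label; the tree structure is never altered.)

Answer: Y(A(L(P M(T))) I(Z) B)

Derivation:
Step 1 (down 0): focus=A path=0 depth=1 children=['L'] left=[] right=['I', 'E'] parent=Y
Step 2 (up): focus=Y path=root depth=0 children=['A', 'I', 'E'] (at root)
Step 3 (down 2): focus=E path=2 depth=1 children=[] left=['A', 'I'] right=[] parent=Y
Step 4 (set B): focus=B path=2 depth=1 children=[] left=['A', 'I'] right=[] parent=Y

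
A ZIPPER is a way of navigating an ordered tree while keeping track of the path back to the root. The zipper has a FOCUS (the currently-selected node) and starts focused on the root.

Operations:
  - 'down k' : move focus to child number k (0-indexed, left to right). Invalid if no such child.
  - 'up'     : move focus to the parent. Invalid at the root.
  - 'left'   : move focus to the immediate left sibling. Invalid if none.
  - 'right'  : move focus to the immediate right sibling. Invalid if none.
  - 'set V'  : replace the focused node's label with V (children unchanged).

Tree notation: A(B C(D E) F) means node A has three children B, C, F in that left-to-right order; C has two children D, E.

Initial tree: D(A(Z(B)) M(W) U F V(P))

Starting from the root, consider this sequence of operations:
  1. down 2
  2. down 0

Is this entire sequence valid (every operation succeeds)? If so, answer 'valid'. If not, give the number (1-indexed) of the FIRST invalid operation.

Step 1 (down 2): focus=U path=2 depth=1 children=[] left=['A', 'M'] right=['F', 'V'] parent=D
Step 2 (down 0): INVALID

Answer: 2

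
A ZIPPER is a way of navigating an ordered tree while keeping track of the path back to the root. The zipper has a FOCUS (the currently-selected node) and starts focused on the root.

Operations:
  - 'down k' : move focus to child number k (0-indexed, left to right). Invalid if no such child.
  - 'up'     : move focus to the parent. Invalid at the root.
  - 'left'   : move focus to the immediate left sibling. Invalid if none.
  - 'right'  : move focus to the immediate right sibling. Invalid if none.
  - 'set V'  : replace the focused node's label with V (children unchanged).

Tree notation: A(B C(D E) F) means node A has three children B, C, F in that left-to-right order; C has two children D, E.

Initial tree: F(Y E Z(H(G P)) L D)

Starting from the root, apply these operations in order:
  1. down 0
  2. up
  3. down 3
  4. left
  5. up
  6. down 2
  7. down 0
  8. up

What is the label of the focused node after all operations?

Step 1 (down 0): focus=Y path=0 depth=1 children=[] left=[] right=['E', 'Z', 'L', 'D'] parent=F
Step 2 (up): focus=F path=root depth=0 children=['Y', 'E', 'Z', 'L', 'D'] (at root)
Step 3 (down 3): focus=L path=3 depth=1 children=[] left=['Y', 'E', 'Z'] right=['D'] parent=F
Step 4 (left): focus=Z path=2 depth=1 children=['H'] left=['Y', 'E'] right=['L', 'D'] parent=F
Step 5 (up): focus=F path=root depth=0 children=['Y', 'E', 'Z', 'L', 'D'] (at root)
Step 6 (down 2): focus=Z path=2 depth=1 children=['H'] left=['Y', 'E'] right=['L', 'D'] parent=F
Step 7 (down 0): focus=H path=2/0 depth=2 children=['G', 'P'] left=[] right=[] parent=Z
Step 8 (up): focus=Z path=2 depth=1 children=['H'] left=['Y', 'E'] right=['L', 'D'] parent=F

Answer: Z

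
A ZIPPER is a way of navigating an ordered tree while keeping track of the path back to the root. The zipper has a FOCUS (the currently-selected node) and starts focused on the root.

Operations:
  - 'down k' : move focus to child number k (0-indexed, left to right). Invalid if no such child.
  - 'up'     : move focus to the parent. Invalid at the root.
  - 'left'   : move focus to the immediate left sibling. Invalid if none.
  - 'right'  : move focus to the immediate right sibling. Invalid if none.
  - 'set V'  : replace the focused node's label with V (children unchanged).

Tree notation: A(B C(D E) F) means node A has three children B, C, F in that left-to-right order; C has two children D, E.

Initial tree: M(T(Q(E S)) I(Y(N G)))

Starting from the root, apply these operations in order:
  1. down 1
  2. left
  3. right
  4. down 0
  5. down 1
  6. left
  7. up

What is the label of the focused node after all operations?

Answer: Y

Derivation:
Step 1 (down 1): focus=I path=1 depth=1 children=['Y'] left=['T'] right=[] parent=M
Step 2 (left): focus=T path=0 depth=1 children=['Q'] left=[] right=['I'] parent=M
Step 3 (right): focus=I path=1 depth=1 children=['Y'] left=['T'] right=[] parent=M
Step 4 (down 0): focus=Y path=1/0 depth=2 children=['N', 'G'] left=[] right=[] parent=I
Step 5 (down 1): focus=G path=1/0/1 depth=3 children=[] left=['N'] right=[] parent=Y
Step 6 (left): focus=N path=1/0/0 depth=3 children=[] left=[] right=['G'] parent=Y
Step 7 (up): focus=Y path=1/0 depth=2 children=['N', 'G'] left=[] right=[] parent=I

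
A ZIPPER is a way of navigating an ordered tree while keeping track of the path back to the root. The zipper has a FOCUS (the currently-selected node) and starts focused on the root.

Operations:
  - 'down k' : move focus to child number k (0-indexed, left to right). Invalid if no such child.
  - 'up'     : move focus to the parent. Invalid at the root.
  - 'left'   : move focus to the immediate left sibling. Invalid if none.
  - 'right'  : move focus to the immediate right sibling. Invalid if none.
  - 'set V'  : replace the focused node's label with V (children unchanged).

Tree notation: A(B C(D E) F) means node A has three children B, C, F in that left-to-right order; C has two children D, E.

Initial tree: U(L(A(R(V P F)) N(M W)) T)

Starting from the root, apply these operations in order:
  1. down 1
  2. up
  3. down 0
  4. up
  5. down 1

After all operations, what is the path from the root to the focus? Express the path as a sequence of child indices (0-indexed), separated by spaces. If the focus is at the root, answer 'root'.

Answer: 1

Derivation:
Step 1 (down 1): focus=T path=1 depth=1 children=[] left=['L'] right=[] parent=U
Step 2 (up): focus=U path=root depth=0 children=['L', 'T'] (at root)
Step 3 (down 0): focus=L path=0 depth=1 children=['A', 'N'] left=[] right=['T'] parent=U
Step 4 (up): focus=U path=root depth=0 children=['L', 'T'] (at root)
Step 5 (down 1): focus=T path=1 depth=1 children=[] left=['L'] right=[] parent=U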